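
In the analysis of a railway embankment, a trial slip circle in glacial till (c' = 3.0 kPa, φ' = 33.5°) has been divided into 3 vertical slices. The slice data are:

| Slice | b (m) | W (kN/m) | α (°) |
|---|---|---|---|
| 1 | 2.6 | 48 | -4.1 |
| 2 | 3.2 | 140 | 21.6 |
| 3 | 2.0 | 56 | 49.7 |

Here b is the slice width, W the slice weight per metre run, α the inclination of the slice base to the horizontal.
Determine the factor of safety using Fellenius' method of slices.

FS = 1.86

Ordinary method of slices: FS = Σ[c'·Δl_i + (W_i cosα_i)·tanφ'] / Σ W_i sinα_i, with Δl_i = b_i / cosα_i.
Slice 1: Δl = 2.6/cos(-4.1°) = 2.607 m; N'_1 = 48·cos(-4.1°) = 47.9; c'Δl = 7.82; W sinα = -3.4
Slice 2: Δl = 3.2/cos21.6° = 3.442 m; N'_2 = 140·cos21.6° = 130.2; c'Δl = 10.33; W sinα = 51.5
Slice 3: Δl = 2.0/cos49.7° = 3.092 m; N'_3 = 56·cos49.7° = 36.2; c'Δl = 9.28; W sinα = 42.7
Σc'Δl = 27.4 kN/m; ΣN' = 214.3 kN/m; ΣW sinα = 90.8 kN/m
Resisting = 27.4 + 214.3·tan33.5° = 27.4 + 141.8 = 169.2 kN/m
FS = 169.2 / 90.8 = 1.864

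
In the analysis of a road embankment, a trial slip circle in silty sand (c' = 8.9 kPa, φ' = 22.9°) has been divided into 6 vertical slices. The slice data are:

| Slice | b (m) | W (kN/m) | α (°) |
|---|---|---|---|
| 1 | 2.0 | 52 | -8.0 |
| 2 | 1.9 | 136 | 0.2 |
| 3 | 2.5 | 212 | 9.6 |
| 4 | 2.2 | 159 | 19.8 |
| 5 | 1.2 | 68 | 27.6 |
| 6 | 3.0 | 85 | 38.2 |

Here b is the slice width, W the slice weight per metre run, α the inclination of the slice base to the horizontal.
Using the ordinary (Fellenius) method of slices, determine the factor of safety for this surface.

Ordinary method of slices: FS = Σ[c'·Δl_i + (W_i cosα_i)·tanφ'] / Σ W_i sinα_i, with Δl_i = b_i / cosα_i.
Slice 1: Δl = 2.0/cos(-8.0°) = 2.020 m; N'_1 = 52·cos(-8.0°) = 51.5; c'Δl = 17.97; W sinα = -7.2
Slice 2: Δl = 1.9/cos0.2° = 1.900 m; N'_2 = 136·cos0.2° = 136.0; c'Δl = 16.91; W sinα = 0.5
Slice 3: Δl = 2.5/cos9.6° = 2.536 m; N'_3 = 212·cos9.6° = 209.0; c'Δl = 22.57; W sinα = 35.4
Slice 4: Δl = 2.2/cos19.8° = 2.338 m; N'_4 = 159·cos19.8° = 149.6; c'Δl = 20.81; W sinα = 53.9
Slice 5: Δl = 1.2/cos27.6° = 1.354 m; N'_5 = 68·cos27.6° = 60.3; c'Δl = 12.05; W sinα = 31.5
Slice 6: Δl = 3.0/cos38.2° = 3.817 m; N'_6 = 85·cos38.2° = 66.8; c'Δl = 33.98; W sinα = 52.6
Σc'Δl = 124.3 kN/m; ΣN' = 673.2 kN/m; ΣW sinα = 166.5 kN/m
Resisting = 124.3 + 673.2·tan22.9° = 124.3 + 284.4 = 408.7 kN/m
FS = 408.7 / 166.5 = 2.454

FS = 2.45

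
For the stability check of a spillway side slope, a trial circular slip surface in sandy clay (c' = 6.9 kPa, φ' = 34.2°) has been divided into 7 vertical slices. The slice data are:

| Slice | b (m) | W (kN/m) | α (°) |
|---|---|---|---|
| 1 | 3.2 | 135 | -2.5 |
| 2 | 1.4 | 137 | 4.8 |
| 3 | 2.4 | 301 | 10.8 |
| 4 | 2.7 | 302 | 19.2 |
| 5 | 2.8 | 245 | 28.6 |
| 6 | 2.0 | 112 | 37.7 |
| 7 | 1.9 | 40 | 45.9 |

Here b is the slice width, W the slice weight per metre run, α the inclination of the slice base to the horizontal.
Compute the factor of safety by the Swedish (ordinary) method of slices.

FS = 2.48

Ordinary method of slices: FS = Σ[c'·Δl_i + (W_i cosα_i)·tanφ'] / Σ W_i sinα_i, with Δl_i = b_i / cosα_i.
Slice 1: Δl = 3.2/cos(-2.5°) = 3.203 m; N'_1 = 135·cos(-2.5°) = 134.9; c'Δl = 22.10; W sinα = -5.9
Slice 2: Δl = 1.4/cos4.8° = 1.405 m; N'_2 = 137·cos4.8° = 136.5; c'Δl = 9.69; W sinα = 11.5
Slice 3: Δl = 2.4/cos10.8° = 2.443 m; N'_3 = 301·cos10.8° = 295.7; c'Δl = 16.86; W sinα = 56.4
Slice 4: Δl = 2.7/cos19.2° = 2.859 m; N'_4 = 302·cos19.2° = 285.2; c'Δl = 19.73; W sinα = 99.3
Slice 5: Δl = 2.8/cos28.6° = 3.189 m; N'_5 = 245·cos28.6° = 215.1; c'Δl = 22.00; W sinα = 117.3
Slice 6: Δl = 2.0/cos37.7° = 2.528 m; N'_6 = 112·cos37.7° = 88.6; c'Δl = 17.44; W sinα = 68.5
Slice 7: Δl = 1.9/cos45.9° = 2.730 m; N'_7 = 40·cos45.9° = 27.8; c'Δl = 18.84; W sinα = 28.7
Σc'Δl = 126.7 kN/m; ΣN' = 1183.8 kN/m; ΣW sinα = 375.8 kN/m
Resisting = 126.7 + 1183.8·tan34.2° = 126.7 + 804.5 = 931.2 kN/m
FS = 931.2 / 375.8 = 2.478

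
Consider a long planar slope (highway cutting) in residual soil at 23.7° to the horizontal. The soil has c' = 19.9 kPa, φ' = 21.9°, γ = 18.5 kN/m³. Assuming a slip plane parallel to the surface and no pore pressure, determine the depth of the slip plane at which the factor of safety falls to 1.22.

z = 9.61 m

Setting FS = 1.22 in FS = [c' + γz cos²β tanφ'] / [γz sinβ cosβ] and solving for z:
z = c' / [γ cosβ (FS·sinβ − cosβ·tanφ')]
  = 19.9 / [18.5·cos23.7°·(1.22·sin23.7° − cos23.7°·tan21.9°)]
  = 19.9 / [18.5·0.9157·(1.22·0.4019 − 0.9157·0.4020)]
  = 19.9 / 2.0714 = 9.607 m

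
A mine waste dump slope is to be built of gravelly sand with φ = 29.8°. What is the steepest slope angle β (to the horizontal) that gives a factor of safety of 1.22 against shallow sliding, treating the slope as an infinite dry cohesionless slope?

β = 25.1°

For an infinite dry cohesionless slope FS = tanφ/tanβ, so tanβ = tanφ / FS.
tanβ = tan29.8° / 1.22 = 0.5727 / 1.22 = 0.4694
β = arctan(0.4694) = 25.15°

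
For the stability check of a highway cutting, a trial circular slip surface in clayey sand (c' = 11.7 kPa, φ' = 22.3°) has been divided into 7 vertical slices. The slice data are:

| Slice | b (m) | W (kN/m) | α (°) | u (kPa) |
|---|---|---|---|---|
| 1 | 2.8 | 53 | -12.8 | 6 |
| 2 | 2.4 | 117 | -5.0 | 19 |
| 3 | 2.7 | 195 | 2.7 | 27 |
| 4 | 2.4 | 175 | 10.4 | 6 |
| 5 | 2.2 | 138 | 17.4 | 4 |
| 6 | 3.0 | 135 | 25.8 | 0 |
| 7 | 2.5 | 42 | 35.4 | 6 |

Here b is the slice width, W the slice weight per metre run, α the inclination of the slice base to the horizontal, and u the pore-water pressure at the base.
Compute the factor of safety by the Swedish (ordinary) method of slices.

Ordinary method of slices: FS = Σ[c'·Δl_i + (W_i cosα_i − u_i·Δl_i)·tanφ'] / Σ W_i sinα_i, with Δl_i = b_i / cosα_i.
Slice 1: Δl = 2.8/cos(-12.8°) = 2.871 m; N'_1 = 53·cos(-12.8°) − 6·2.871 = 34.5; c'Δl = 33.59; W sinα = -11.7
Slice 2: Δl = 2.4/cos(-5.0°) = 2.409 m; N'_2 = 117·cos(-5.0°) − 19·2.409 = 70.8; c'Δl = 28.19; W sinα = -10.2
Slice 3: Δl = 2.7/cos2.7° = 2.703 m; N'_3 = 195·cos2.7° − 27·2.703 = 121.8; c'Δl = 31.63; W sinα = 9.2
Slice 4: Δl = 2.4/cos10.4° = 2.440 m; N'_4 = 175·cos10.4° − 6·2.440 = 157.5; c'Δl = 28.55; W sinα = 31.6
Slice 5: Δl = 2.2/cos17.4° = 2.305 m; N'_5 = 138·cos17.4° − 4·2.305 = 122.5; c'Δl = 26.97; W sinα = 41.3
Slice 6: Δl = 3.0/cos25.8° = 3.332 m; N'_6 = 135·cos25.8° − 0·3.332 = 121.5; c'Δl = 38.99; W sinα = 58.8
Slice 7: Δl = 2.5/cos35.4° = 3.067 m; N'_7 = 42·cos35.4° − 6·3.067 = 15.8; c'Δl = 35.88; W sinα = 24.3
Σc'Δl = 223.8 kN/m; ΣN' = 644.4 kN/m; ΣW sinα = 143.2 kN/m
Resisting = 223.8 + 644.4·tan22.3° = 223.8 + 264.3 = 488.1 kN/m
FS = 488.1 / 143.2 = 3.409

FS = 3.41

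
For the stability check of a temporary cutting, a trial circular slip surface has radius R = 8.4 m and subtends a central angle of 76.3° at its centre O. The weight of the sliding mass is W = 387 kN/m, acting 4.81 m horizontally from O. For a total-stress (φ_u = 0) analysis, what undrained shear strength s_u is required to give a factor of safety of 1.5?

FS = s_u·L_a·R / (W·d), so s_u = FS·W·d / (L_a·R).
Arc length L_a = R·θ = 8.4·(76.3°·π/180) = 8.4·1.3317 = 11.19 m
s_u = 1.5·387·4.81 / (11.19·8.4) = 2792.2 / 93.96 = 29.72 kPa

s_u = 29.7 kPa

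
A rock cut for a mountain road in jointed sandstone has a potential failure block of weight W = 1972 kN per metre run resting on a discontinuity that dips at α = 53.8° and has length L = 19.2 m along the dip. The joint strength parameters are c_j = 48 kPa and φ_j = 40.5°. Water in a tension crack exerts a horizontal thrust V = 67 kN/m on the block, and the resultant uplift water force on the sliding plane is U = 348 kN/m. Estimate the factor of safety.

Resolving the block weight along and normal to the plane and applying the Mohr–Coulomb strength on the joint:
N' = W cosα − U − V sinα = 1972·cos53.8° − 348 − 67·sin53.8° = 762.6 kN/m
Driving force T = W sinα + V cosα = 1972·sin53.8° + 67·cos53.8° = 1630.9 kN/m
Resisting force R = c_j·L + N'·tanφ_j = 48·19.2 + 762.6·tan40.5° = 921.6 + 651.3 = 1572.9 kN/m
FS = R / T = 1572.9 / 1630.9 = 0.964

FS = 0.96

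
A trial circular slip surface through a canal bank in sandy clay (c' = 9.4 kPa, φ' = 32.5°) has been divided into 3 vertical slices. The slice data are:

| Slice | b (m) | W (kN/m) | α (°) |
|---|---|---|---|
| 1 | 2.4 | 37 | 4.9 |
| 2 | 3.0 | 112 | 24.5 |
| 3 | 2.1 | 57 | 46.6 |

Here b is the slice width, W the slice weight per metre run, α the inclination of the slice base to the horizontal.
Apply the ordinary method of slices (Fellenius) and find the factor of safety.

Ordinary method of slices: FS = Σ[c'·Δl_i + (W_i cosα_i)·tanφ'] / Σ W_i sinα_i, with Δl_i = b_i / cosα_i.
Slice 1: Δl = 2.4/cos4.9° = 2.409 m; N'_1 = 37·cos4.9° = 36.9; c'Δl = 22.64; W sinα = 3.2
Slice 2: Δl = 3.0/cos24.5° = 3.297 m; N'_2 = 112·cos24.5° = 101.9; c'Δl = 30.99; W sinα = 46.4
Slice 3: Δl = 2.1/cos46.6° = 3.056 m; N'_3 = 57·cos46.6° = 39.2; c'Δl = 28.73; W sinα = 41.4
Σc'Δl = 82.4 kN/m; ΣN' = 177.9 kN/m; ΣW sinα = 91.0 kN/m
Resisting = 82.4 + 177.9·tan32.5° = 82.4 + 113.4 = 195.7 kN/m
FS = 195.7 / 91.0 = 2.150

FS = 2.15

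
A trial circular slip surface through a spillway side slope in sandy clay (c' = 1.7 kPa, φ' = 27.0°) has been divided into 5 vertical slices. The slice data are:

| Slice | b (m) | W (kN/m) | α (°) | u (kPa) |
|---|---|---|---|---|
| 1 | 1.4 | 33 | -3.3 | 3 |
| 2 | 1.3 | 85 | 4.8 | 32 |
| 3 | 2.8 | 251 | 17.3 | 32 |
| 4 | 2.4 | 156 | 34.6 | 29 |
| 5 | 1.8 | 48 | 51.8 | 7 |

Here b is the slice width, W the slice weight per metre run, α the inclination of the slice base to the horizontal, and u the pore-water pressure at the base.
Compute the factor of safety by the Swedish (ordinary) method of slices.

FS = 0.76

Ordinary method of slices: FS = Σ[c'·Δl_i + (W_i cosα_i − u_i·Δl_i)·tanφ'] / Σ W_i sinα_i, with Δl_i = b_i / cosα_i.
Slice 1: Δl = 1.4/cos(-3.3°) = 1.402 m; N'_1 = 33·cos(-3.3°) − 3·1.402 = 28.7; c'Δl = 2.38; W sinα = -1.9
Slice 2: Δl = 1.3/cos4.8° = 1.305 m; N'_2 = 85·cos4.8° − 32·1.305 = 43.0; c'Δl = 2.22; W sinα = 7.1
Slice 3: Δl = 2.8/cos17.3° = 2.933 m; N'_3 = 251·cos17.3° − 32·2.933 = 145.8; c'Δl = 4.99; W sinα = 74.6
Slice 4: Δl = 2.4/cos34.6° = 2.916 m; N'_4 = 156·cos34.6° − 29·2.916 = 43.9; c'Δl = 4.96; W sinα = 88.6
Slice 5: Δl = 1.8/cos51.8° = 2.911 m; N'_5 = 48·cos51.8° − 7·2.911 = 9.3; c'Δl = 4.95; W sinα = 37.7
Σc'Δl = 19.5 kN/m; ΣN' = 270.7 kN/m; ΣW sinα = 206.2 kN/m
Resisting = 19.5 + 270.7·tan27.0° = 19.5 + 137.9 = 157.4 kN/m
FS = 157.4 / 206.2 = 0.763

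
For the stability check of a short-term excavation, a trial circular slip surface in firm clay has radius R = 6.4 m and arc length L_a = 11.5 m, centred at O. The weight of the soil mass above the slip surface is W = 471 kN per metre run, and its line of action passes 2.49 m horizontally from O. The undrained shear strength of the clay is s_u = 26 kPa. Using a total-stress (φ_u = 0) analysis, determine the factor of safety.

Taking moments about the centre O, the resisting moment is provided by the undrained shear strength acting along the arc:
M_R = s_u·L_a·R = 26·11.50·6.4 = 1913.6 kN·m/m
M_D = W·d = 471·2.49 = 1172.8 kN·m/m
FS = M_R / M_D = 1913.6 / 1172.8 = 1.632

FS = 1.63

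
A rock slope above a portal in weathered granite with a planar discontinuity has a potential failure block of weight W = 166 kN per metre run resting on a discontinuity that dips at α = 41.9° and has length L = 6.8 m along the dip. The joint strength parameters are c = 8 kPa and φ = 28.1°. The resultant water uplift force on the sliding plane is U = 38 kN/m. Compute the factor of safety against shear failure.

Resolving the block weight along and normal to the plane and applying the Mohr–Coulomb strength on the joint:
N' = W cosα − U = 166·cos41.9° − 38 = 85.6 kN/m
Driving force T = W sinα = 166·sin41.9° = 110.9 kN/m
Resisting force R = c·L + N'·tanφ = 8·6.8 + 85.6·tan28.1° = 54.4 + 45.7 = 100.1 kN/m
FS = R / T = 100.1 / 110.9 = 0.903

FS = 0.90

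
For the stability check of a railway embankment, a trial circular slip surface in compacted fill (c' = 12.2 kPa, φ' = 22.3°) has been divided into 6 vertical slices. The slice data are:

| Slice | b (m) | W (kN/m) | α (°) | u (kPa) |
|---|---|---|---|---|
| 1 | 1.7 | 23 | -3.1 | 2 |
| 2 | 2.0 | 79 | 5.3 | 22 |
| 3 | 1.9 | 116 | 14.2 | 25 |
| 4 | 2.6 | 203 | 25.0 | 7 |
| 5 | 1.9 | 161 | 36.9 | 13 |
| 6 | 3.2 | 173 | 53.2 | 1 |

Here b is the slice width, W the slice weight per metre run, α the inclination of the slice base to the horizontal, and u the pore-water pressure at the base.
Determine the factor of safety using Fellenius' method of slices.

Ordinary method of slices: FS = Σ[c'·Δl_i + (W_i cosα_i − u_i·Δl_i)·tanφ'] / Σ W_i sinα_i, with Δl_i = b_i / cosα_i.
Slice 1: Δl = 1.7/cos(-3.1°) = 1.702 m; N'_1 = 23·cos(-3.1°) − 2·1.702 = 19.6; c'Δl = 20.77; W sinα = -1.2
Slice 2: Δl = 2.0/cos5.3° = 2.009 m; N'_2 = 79·cos5.3° − 22·2.009 = 34.5; c'Δl = 24.50; W sinα = 7.3
Slice 3: Δl = 1.9/cos14.2° = 1.960 m; N'_3 = 116·cos14.2° − 25·1.960 = 63.5; c'Δl = 23.91; W sinα = 28.5
Slice 4: Δl = 2.6/cos25.0° = 2.869 m; N'_4 = 203·cos25.0° − 7·2.869 = 163.9; c'Δl = 35.00; W sinα = 85.8
Slice 5: Δl = 1.9/cos36.9° = 2.376 m; N'_5 = 161·cos36.9° − 13·2.376 = 97.9; c'Δl = 28.99; W sinα = 96.7
Slice 6: Δl = 3.2/cos53.2° = 5.342 m; N'_6 = 173·cos53.2° − 1·5.342 = 98.3; c'Δl = 65.17; W sinα = 138.5
Σc'Δl = 198.3 kN/m; ΣN' = 477.5 kN/m; ΣW sinα = 355.5 kN/m
Resisting = 198.3 + 477.5·tan22.3° = 198.3 + 195.9 = 394.2 kN/m
FS = 394.2 / 355.5 = 1.109

FS = 1.11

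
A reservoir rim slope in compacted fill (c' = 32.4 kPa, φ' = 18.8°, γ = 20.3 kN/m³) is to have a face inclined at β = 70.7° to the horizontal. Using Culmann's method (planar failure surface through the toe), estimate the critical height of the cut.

Culmann's analysis gives the critical failure plane at α_cr = (β + φ')/2 = (70.7 + 18.8)/2 = 44.8°, and the critical height
H_c = (4c'/γ) · sinβ cosφ' / [1 − cos(β − φ')]
    = (4·32.4/20.3) · sin70.7°·cos18.8° / [1 − cos(51.9°)]
    = 6.384 · 0.9438·0.9466 / [1 − 0.6170]
    = 6.384 · 0.8934 / 0.3830
    = 14.89 m

H_c = 14.89 m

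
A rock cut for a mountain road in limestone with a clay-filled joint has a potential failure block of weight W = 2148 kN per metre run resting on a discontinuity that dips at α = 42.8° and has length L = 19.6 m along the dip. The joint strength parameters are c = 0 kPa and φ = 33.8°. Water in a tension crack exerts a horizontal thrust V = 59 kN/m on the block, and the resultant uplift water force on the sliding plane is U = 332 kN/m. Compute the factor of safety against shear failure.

FS = 0.54

Resolving the block weight along and normal to the plane and applying the Mohr–Coulomb strength on the joint:
N' = W cosα − U − V sinα = 2148·cos42.8° − 332 − 59·sin42.8° = 1204.0 kN/m
Driving force T = W sinα + V cosα = 2148·sin42.8° + 59·cos42.8° = 1502.7 kN/m
Resisting force R = c·L + N'·tanφ = 0·19.6 + 1204.0·tan33.8° = 0.0 + 806.0 = 806.0 kN/m
FS = R / T = 806.0 / 1502.7 = 0.536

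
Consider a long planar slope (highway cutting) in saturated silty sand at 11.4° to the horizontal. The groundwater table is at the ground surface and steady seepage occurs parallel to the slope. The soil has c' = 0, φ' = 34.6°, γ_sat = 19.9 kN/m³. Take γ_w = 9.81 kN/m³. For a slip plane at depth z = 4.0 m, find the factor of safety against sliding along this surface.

FS = 1.73

With seepage parallel to the slope and the water table at the surface, the effective normal stress on the slip plane uses the buoyant unit weight γ' = γ_sat − γ_w while the driving shear stress uses γ_sat:
FS = [c' + γ' z cos²β tanφ'] / [γ_sat z sinβ cosβ]
(For c' = 0 this reduces to FS = (γ'/γ_sat)·tanφ'/tanβ.)
γ' = 19.9 − 9.81 = 10.09 kN/m³
Numerator = 0.0 + 10.09·4.0·cos²11.4°·tan34.6° = 0.0 + 10.09·4.0·0.9609·0.6899 = 26.755 kPa
Denominator = 19.9·4.0·sin11.4°·cos11.4° = 19.9·4.0·0.1977·0.9803 = 15.423 kPa
FS = 26.755 / 15.423 = 1.735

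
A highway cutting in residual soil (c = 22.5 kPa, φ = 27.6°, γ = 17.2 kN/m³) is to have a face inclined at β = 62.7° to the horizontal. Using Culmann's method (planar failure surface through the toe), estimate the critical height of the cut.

H_c = 22.66 m

Culmann's analysis gives the critical failure plane at α_cr = (β + φ)/2 = (62.7 + 27.6)/2 = 45.2°, and the critical height
H_c = (4c/γ) · sinβ cosφ / [1 − cos(β − φ)]
    = (4·22.5/17.2) · sin62.7°·cos27.6° / [1 − cos(35.1°)]
    = 5.233 · 0.8886·0.8862 / [1 − 0.8181]
    = 5.233 · 0.7875 / 0.1819
    = 22.66 m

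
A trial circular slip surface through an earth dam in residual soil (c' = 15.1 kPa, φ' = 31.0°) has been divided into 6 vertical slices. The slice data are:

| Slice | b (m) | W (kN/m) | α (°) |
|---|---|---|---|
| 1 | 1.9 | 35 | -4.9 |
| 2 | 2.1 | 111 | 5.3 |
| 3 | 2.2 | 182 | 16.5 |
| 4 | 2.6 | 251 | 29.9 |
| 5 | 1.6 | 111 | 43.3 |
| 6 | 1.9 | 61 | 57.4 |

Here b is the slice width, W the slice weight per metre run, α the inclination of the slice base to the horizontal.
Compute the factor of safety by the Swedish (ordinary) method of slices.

FS = 1.98

Ordinary method of slices: FS = Σ[c'·Δl_i + (W_i cosα_i)·tanφ'] / Σ W_i sinα_i, with Δl_i = b_i / cosα_i.
Slice 1: Δl = 1.9/cos(-4.9°) = 1.907 m; N'_1 = 35·cos(-4.9°) = 34.9; c'Δl = 28.80; W sinα = -3.0
Slice 2: Δl = 2.1/cos5.3° = 2.109 m; N'_2 = 111·cos5.3° = 110.5; c'Δl = 31.85; W sinα = 10.3
Slice 3: Δl = 2.2/cos16.5° = 2.294 m; N'_3 = 182·cos16.5° = 174.5; c'Δl = 34.65; W sinα = 51.7
Slice 4: Δl = 2.6/cos29.9° = 2.999 m; N'_4 = 251·cos29.9° = 217.6; c'Δl = 45.29; W sinα = 125.1
Slice 5: Δl = 1.6/cos43.3° = 2.198 m; N'_5 = 111·cos43.3° = 80.8; c'Δl = 33.20; W sinα = 76.1
Slice 6: Δl = 1.9/cos57.4° = 3.527 m; N'_6 = 61·cos57.4° = 32.9; c'Δl = 53.25; W sinα = 51.4
Σc'Δl = 227.0 kN/m; ΣN' = 651.1 kN/m; ΣW sinα = 311.6 kN/m
Resisting = 227.0 + 651.1·tan31.0° = 227.0 + 391.2 = 618.3 kN/m
FS = 618.3 / 311.6 = 1.984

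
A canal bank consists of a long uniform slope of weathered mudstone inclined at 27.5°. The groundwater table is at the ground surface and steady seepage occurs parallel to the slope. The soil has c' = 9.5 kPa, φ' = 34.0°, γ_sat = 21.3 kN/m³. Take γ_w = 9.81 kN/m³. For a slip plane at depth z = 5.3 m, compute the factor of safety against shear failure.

FS = 0.90

With seepage parallel to the slope and the water table at the surface, the effective normal stress on the slip plane uses the buoyant unit weight γ' = γ_sat − γ_w while the driving shear stress uses γ_sat:
FS = [c' + γ' z cos²β tanφ'] / [γ_sat z sinβ cosβ]
γ' = 21.3 − 9.81 = 11.49 kN/m³
Numerator = 9.5 + 11.49·5.3·cos²27.5°·tan34.0° = 9.5 + 11.49·5.3·0.7868·0.6745 = 41.818 kPa
Denominator = 21.3·5.3·sin27.5°·cos27.5° = 21.3·5.3·0.4617·0.8870 = 46.237 kPa
FS = 41.818 / 46.237 = 0.904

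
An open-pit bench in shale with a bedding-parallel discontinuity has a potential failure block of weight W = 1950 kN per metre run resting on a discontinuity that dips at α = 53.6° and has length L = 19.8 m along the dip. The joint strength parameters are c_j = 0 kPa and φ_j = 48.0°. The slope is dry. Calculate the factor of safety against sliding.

FS = 0.82

Resolving the block weight along and normal to the plane and applying the Mohr–Coulomb strength on the joint:
N' = W cosα = 1950·cos53.6° = 1157.2 kN/m
Driving force T = W sinα = 1950·sin53.6° = 1569.5 kN/m
Resisting force R = c_j·L + N'·tanφ_j = 0·19.8 + 1157.2·tan48.0° = 0.0 + 1285.2 = 1285.2 kN/m
FS = R / T = 1285.2 / 1569.5 = 0.819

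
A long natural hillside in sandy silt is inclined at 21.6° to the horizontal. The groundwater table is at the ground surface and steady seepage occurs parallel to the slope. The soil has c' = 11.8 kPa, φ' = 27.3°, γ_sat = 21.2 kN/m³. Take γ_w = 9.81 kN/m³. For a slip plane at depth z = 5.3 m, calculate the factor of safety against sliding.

With seepage parallel to the slope and the water table at the surface, the effective normal stress on the slip plane uses the buoyant unit weight γ' = γ_sat − γ_w while the driving shear stress uses γ_sat:
FS = [c' + γ' z cos²β tanφ'] / [γ_sat z sinβ cosβ]
γ' = 21.2 − 9.81 = 11.39 kN/m³
Numerator = 11.8 + 11.39·5.3·cos²21.6°·tan27.3° = 11.8 + 11.39·5.3·0.8645·0.5161 = 38.735 kPa
Denominator = 21.2·5.3·sin21.6°·cos21.6° = 21.2·5.3·0.3681·0.9298 = 38.458 kPa
FS = 38.735 / 38.458 = 1.007

FS = 1.01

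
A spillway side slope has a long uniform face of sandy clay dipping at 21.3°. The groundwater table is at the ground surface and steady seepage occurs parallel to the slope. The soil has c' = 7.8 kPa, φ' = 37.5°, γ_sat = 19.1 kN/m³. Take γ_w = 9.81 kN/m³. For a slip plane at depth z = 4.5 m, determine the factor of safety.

FS = 1.23

With seepage parallel to the slope and the water table at the surface, the effective normal stress on the slip plane uses the buoyant unit weight γ' = γ_sat − γ_w while the driving shear stress uses γ_sat:
FS = [c' + γ' z cos²β tanφ'] / [γ_sat z sinβ cosβ]
γ' = 19.1 − 9.81 = 9.29 kN/m³
Numerator = 7.8 + 9.29·4.5·cos²21.3°·tan37.5° = 7.8 + 9.29·4.5·0.8680·0.7673 = 35.645 kPa
Denominator = 19.1·4.5·sin21.3°·cos21.3° = 19.1·4.5·0.3633·0.9317 = 29.089 kPa
FS = 35.645 / 29.089 = 1.225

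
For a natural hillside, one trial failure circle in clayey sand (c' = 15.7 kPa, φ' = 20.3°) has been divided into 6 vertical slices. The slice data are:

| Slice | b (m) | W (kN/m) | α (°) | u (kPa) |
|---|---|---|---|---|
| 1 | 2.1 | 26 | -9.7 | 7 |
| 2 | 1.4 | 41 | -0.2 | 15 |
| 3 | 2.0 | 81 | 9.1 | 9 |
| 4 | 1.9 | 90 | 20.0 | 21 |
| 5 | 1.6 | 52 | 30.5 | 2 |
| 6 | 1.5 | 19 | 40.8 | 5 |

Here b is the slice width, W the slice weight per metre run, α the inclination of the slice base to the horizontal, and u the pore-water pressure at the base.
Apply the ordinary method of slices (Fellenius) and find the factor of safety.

FS = 3.16

Ordinary method of slices: FS = Σ[c'·Δl_i + (W_i cosα_i − u_i·Δl_i)·tanφ'] / Σ W_i sinα_i, with Δl_i = b_i / cosα_i.
Slice 1: Δl = 2.1/cos(-9.7°) = 2.130 m; N'_1 = 26·cos(-9.7°) − 7·2.130 = 10.7; c'Δl = 33.45; W sinα = -4.4
Slice 2: Δl = 1.4/cos(-0.2°) = 1.400 m; N'_2 = 41·cos(-0.2°) − 15·1.400 = 20.0; c'Δl = 21.98; W sinα = -0.1
Slice 3: Δl = 2.0/cos9.1° = 2.025 m; N'_3 = 81·cos9.1° − 9·2.025 = 61.8; c'Δl = 31.80; W sinα = 12.8
Slice 4: Δl = 1.9/cos20.0° = 2.022 m; N'_4 = 90·cos20.0° − 21·2.022 = 42.1; c'Δl = 31.74; W sinα = 30.8
Slice 5: Δl = 1.6/cos30.5° = 1.857 m; N'_5 = 52·cos30.5° − 2·1.857 = 41.1; c'Δl = 29.15; W sinα = 26.4
Slice 6: Δl = 1.5/cos40.8° = 1.982 m; N'_6 = 19·cos40.8° − 5·1.982 = 4.5; c'Δl = 31.11; W sinα = 12.4
Σc'Δl = 179.2 kN/m; ΣN' = 180.1 kN/m; ΣW sinα = 77.9 kN/m
Resisting = 179.2 + 180.1·tan20.3° = 179.2 + 66.6 = 245.9 kN/m
FS = 245.9 / 77.9 = 3.157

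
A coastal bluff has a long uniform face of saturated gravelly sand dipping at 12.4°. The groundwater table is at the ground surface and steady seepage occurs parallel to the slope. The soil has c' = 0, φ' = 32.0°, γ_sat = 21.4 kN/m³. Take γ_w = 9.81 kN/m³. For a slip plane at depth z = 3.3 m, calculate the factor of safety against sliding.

With seepage parallel to the slope and the water table at the surface, the effective normal stress on the slip plane uses the buoyant unit weight γ' = γ_sat − γ_w while the driving shear stress uses γ_sat:
FS = [c' + γ' z cos²β tanφ'] / [γ_sat z sinβ cosβ]
(For c' = 0 this reduces to FS = (γ'/γ_sat)·tanφ'/tanβ.)
γ' = 21.4 − 9.81 = 11.59 kN/m³
Numerator = 0.0 + 11.59·3.3·cos²12.4°·tan32.0° = 0.0 + 11.59·3.3·0.9539·0.6249 = 22.797 kPa
Denominator = 21.4·3.3·sin12.4°·cos12.4° = 21.4·3.3·0.2147·0.9767 = 14.811 kPa
FS = 22.797 / 14.811 = 1.539

FS = 1.54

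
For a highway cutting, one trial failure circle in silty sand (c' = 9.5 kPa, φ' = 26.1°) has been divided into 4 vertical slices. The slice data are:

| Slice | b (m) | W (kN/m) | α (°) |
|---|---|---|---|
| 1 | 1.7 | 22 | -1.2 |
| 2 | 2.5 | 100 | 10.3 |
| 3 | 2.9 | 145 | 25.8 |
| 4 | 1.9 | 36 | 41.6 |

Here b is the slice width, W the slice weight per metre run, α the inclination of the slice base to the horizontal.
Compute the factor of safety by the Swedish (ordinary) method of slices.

FS = 2.21

Ordinary method of slices: FS = Σ[c'·Δl_i + (W_i cosα_i)·tanφ'] / Σ W_i sinα_i, with Δl_i = b_i / cosα_i.
Slice 1: Δl = 1.7/cos(-1.2°) = 1.700 m; N'_1 = 22·cos(-1.2°) = 22.0; c'Δl = 16.15; W sinα = -0.5
Slice 2: Δl = 2.5/cos10.3° = 2.541 m; N'_2 = 100·cos10.3° = 98.4; c'Δl = 24.14; W sinα = 17.9
Slice 3: Δl = 2.9/cos25.8° = 3.221 m; N'_3 = 145·cos25.8° = 130.5; c'Δl = 30.60; W sinα = 63.1
Slice 4: Δl = 1.9/cos41.6° = 2.541 m; N'_4 = 36·cos41.6° = 26.9; c'Δl = 24.14; W sinα = 23.9
Σc'Δl = 95.0 kN/m; ΣN' = 277.9 kN/m; ΣW sinα = 104.4 kN/m
Resisting = 95.0 + 277.9·tan26.1° = 95.0 + 136.1 = 231.1 kN/m
FS = 231.1 / 104.4 = 2.213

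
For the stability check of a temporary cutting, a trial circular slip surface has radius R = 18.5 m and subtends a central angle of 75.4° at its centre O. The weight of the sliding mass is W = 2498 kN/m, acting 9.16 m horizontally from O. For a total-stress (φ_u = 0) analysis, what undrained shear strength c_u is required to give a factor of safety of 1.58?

FS = c_u·L_a·R / (W·d), so c_u = FS·W·d / (L_a·R).
Arc length L_a = R·θ = 18.5·(75.4°·π/180) = 18.5·1.3160 = 24.35 m
c_u = 1.58·2498·9.16 / (24.35·18.5) = 36153.1 / 450.39 = 80.27 kPa

c_u = 80.3 kPa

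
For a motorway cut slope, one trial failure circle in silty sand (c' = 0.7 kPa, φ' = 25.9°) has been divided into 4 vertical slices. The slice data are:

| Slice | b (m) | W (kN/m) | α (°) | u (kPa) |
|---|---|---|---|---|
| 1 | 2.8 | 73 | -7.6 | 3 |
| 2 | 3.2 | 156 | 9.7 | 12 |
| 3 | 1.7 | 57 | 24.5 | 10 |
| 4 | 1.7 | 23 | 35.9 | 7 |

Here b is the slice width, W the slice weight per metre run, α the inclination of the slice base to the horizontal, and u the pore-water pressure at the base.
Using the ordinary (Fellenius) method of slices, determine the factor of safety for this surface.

Ordinary method of slices: FS = Σ[c'·Δl_i + (W_i cosα_i − u_i·Δl_i)·tanφ'] / Σ W_i sinα_i, with Δl_i = b_i / cosα_i.
Slice 1: Δl = 2.8/cos(-7.6°) = 2.825 m; N'_1 = 73·cos(-7.6°) − 3·2.825 = 63.9; c'Δl = 1.98; W sinα = -9.7
Slice 2: Δl = 3.2/cos9.7° = 3.246 m; N'_2 = 156·cos9.7° − 12·3.246 = 114.8; c'Δl = 2.27; W sinα = 26.3
Slice 3: Δl = 1.7/cos24.5° = 1.868 m; N'_3 = 57·cos24.5° − 10·1.868 = 33.2; c'Δl = 1.31; W sinα = 23.6
Slice 4: Δl = 1.7/cos35.9° = 2.099 m; N'_4 = 23·cos35.9° − 7·2.099 = 3.9; c'Δl = 1.47; W sinα = 13.5
Σc'Δl = 7.0 kN/m; ΣN' = 215.8 kN/m; ΣW sinα = 53.8 kN/m
Resisting = 7.0 + 215.8·tan25.9° = 7.0 + 104.8 = 111.8 kN/m
FS = 111.8 / 53.8 = 2.080

FS = 2.08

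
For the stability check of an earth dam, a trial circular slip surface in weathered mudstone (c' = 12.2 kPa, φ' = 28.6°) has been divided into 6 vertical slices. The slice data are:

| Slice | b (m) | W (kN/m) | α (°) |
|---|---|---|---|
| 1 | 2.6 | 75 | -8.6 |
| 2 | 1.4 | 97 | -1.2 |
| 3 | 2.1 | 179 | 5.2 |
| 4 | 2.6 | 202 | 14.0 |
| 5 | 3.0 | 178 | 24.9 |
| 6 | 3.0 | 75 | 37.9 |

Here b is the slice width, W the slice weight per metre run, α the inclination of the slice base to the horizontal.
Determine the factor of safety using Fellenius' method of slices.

Ordinary method of slices: FS = Σ[c'·Δl_i + (W_i cosα_i)·tanφ'] / Σ W_i sinα_i, with Δl_i = b_i / cosα_i.
Slice 1: Δl = 2.6/cos(-8.6°) = 2.630 m; N'_1 = 75·cos(-8.6°) = 74.2; c'Δl = 32.08; W sinα = -11.2
Slice 2: Δl = 1.4/cos(-1.2°) = 1.400 m; N'_2 = 97·cos(-1.2°) = 97.0; c'Δl = 17.08; W sinα = -2.0
Slice 3: Δl = 2.1/cos5.2° = 2.109 m; N'_3 = 179·cos5.2° = 178.3; c'Δl = 25.73; W sinα = 16.2
Slice 4: Δl = 2.6/cos14.0° = 2.680 m; N'_4 = 202·cos14.0° = 196.0; c'Δl = 32.69; W sinα = 48.9
Slice 5: Δl = 3.0/cos24.9° = 3.307 m; N'_5 = 178·cos24.9° = 161.5; c'Δl = 40.35; W sinα = 74.9
Slice 6: Δl = 3.0/cos37.9° = 3.802 m; N'_6 = 75·cos37.9° = 59.2; c'Δl = 46.38; W sinα = 46.1
Σc'Δl = 194.3 kN/m; ΣN' = 766.0 kN/m; ΣW sinα = 172.9 kN/m
Resisting = 194.3 + 766.0·tan28.6° = 194.3 + 417.7 = 612.0 kN/m
FS = 612.0 / 172.9 = 3.540

FS = 3.54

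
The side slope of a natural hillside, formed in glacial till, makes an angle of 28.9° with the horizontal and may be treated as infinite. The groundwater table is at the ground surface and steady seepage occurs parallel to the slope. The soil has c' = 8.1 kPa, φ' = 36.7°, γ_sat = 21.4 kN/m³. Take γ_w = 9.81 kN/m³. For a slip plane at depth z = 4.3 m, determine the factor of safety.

With seepage parallel to the slope and the water table at the surface, the effective normal stress on the slip plane uses the buoyant unit weight γ' = γ_sat − γ_w while the driving shear stress uses γ_sat:
FS = [c' + γ' z cos²β tanφ'] / [γ_sat z sinβ cosβ]
γ' = 21.4 − 9.81 = 11.59 kN/m³
Numerator = 8.1 + 11.59·4.3·cos²28.9°·tan36.7° = 8.1 + 11.59·4.3·0.7664·0.7454 = 36.571 kPa
Denominator = 21.4·4.3·sin28.9°·cos28.9° = 21.4·4.3·0.4833·0.8755 = 38.933 kPa
FS = 36.571 / 38.933 = 0.939

FS = 0.94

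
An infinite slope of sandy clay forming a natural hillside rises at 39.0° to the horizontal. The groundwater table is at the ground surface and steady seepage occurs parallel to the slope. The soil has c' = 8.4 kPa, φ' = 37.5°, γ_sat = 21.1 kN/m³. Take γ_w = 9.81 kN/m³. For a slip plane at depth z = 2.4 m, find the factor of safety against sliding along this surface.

With seepage parallel to the slope and the water table at the surface, the effective normal stress on the slip plane uses the buoyant unit weight γ' = γ_sat − γ_w while the driving shear stress uses γ_sat:
FS = [c' + γ' z cos²β tanφ'] / [γ_sat z sinβ cosβ]
γ' = 21.1 − 9.81 = 11.29 kN/m³
Numerator = 8.4 + 11.29·2.4·cos²39.0°·tan37.5° = 8.4 + 11.29·2.4·0.6040·0.7673 = 20.957 kPa
Denominator = 21.1·2.4·sin39.0°·cos39.0° = 21.1·2.4·0.6293·0.7771 = 24.767 kPa
FS = 20.957 / 24.767 = 0.846

FS = 0.85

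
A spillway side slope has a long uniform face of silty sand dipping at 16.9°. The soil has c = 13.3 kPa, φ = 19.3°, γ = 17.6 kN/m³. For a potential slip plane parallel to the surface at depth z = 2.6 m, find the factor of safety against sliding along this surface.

For an infinite slope with a slip plane parallel to the surface (no pore pressure): FS = [c + γz cos²β tanφ] / [γz sinβ cosβ].
γz = 17.6·2.6 = 45.76 kN/m²
Numerator = 13.3 + 45.76·cos²16.9°·tan19.3° = 13.3 + 45.76·0.9155·0.3502 = 27.971 kPa
Denominator = 45.76·sin16.9°·cos16.9° = 45.76·0.2907·0.9568 = 12.728 kPa
FS = 27.971 / 12.728 = 2.198

FS = 2.20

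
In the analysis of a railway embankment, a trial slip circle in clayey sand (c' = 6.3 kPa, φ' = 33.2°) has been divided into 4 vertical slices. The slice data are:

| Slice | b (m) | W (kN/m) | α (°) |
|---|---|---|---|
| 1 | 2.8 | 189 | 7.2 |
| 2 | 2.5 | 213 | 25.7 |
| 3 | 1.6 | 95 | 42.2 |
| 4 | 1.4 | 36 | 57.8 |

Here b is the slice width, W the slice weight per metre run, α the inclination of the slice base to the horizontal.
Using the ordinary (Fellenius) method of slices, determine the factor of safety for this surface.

Ordinary method of slices: FS = Σ[c'·Δl_i + (W_i cosα_i)·tanφ'] / Σ W_i sinα_i, with Δl_i = b_i / cosα_i.
Slice 1: Δl = 2.8/cos7.2° = 2.822 m; N'_1 = 189·cos7.2° = 187.5; c'Δl = 17.78; W sinα = 23.7
Slice 2: Δl = 2.5/cos25.7° = 2.774 m; N'_2 = 213·cos25.7° = 191.9; c'Δl = 17.48; W sinα = 92.4
Slice 3: Δl = 1.6/cos42.2° = 2.160 m; N'_3 = 95·cos42.2° = 70.4; c'Δl = 13.61; W sinα = 63.8
Slice 4: Δl = 1.4/cos57.8° = 2.627 m; N'_4 = 36·cos57.8° = 19.2; c'Δl = 16.55; W sinα = 30.5
Σc'Δl = 65.4 kN/m; ΣN' = 469.0 kN/m; ΣW sinα = 210.3 kN/m
Resisting = 65.4 + 469.0·tan33.2° = 65.4 + 306.9 = 372.3 kN/m
FS = 372.3 / 210.3 = 1.770

FS = 1.77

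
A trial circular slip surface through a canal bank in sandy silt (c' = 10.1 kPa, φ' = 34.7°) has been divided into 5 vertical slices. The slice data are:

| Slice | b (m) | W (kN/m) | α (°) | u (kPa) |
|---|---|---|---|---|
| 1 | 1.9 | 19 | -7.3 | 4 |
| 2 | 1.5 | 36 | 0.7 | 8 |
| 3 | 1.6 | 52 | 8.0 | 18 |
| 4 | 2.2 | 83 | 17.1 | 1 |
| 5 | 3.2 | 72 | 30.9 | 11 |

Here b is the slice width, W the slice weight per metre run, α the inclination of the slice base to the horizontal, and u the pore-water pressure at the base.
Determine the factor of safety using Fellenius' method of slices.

FS = 3.29

Ordinary method of slices: FS = Σ[c'·Δl_i + (W_i cosα_i − u_i·Δl_i)·tanφ'] / Σ W_i sinα_i, with Δl_i = b_i / cosα_i.
Slice 1: Δl = 1.9/cos(-7.3°) = 1.916 m; N'_1 = 19·cos(-7.3°) − 4·1.916 = 11.2; c'Δl = 19.35; W sinα = -2.4
Slice 2: Δl = 1.5/cos0.7° = 1.500 m; N'_2 = 36·cos0.7° − 8·1.500 = 24.0; c'Δl = 15.15; W sinα = 0.4
Slice 3: Δl = 1.6/cos8.0° = 1.616 m; N'_3 = 52·cos8.0° − 18·1.616 = 22.4; c'Δl = 16.32; W sinα = 7.2
Slice 4: Δl = 2.2/cos17.1° = 2.302 m; N'_4 = 83·cos17.1° − 1·2.302 = 77.0; c'Δl = 23.25; W sinα = 24.4
Slice 5: Δl = 3.2/cos30.9° = 3.729 m; N'_5 = 72·cos30.9° − 11·3.729 = 20.8; c'Δl = 37.67; W sinα = 37.0
Σc'Δl = 111.7 kN/m; ΣN' = 155.4 kN/m; ΣW sinα = 66.6 kN/m
Resisting = 111.7 + 155.4·tan34.7° = 111.7 + 107.6 = 219.3 kN/m
FS = 219.3 / 66.6 = 3.291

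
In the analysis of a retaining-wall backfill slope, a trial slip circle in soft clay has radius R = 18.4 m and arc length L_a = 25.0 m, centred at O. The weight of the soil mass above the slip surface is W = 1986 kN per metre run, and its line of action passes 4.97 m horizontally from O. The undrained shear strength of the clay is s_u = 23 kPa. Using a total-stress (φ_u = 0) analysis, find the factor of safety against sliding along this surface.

Taking moments about the centre O, the resisting moment is provided by the undrained shear strength acting along the arc:
M_R = s_u·L_a·R = 23·25.00·18.4 = 10580.0 kN·m/m
M_D = W·d = 1986·4.97 = 9870.4 kN·m/m
FS = M_R / M_D = 10580.0 / 9870.4 = 1.072

FS = 1.07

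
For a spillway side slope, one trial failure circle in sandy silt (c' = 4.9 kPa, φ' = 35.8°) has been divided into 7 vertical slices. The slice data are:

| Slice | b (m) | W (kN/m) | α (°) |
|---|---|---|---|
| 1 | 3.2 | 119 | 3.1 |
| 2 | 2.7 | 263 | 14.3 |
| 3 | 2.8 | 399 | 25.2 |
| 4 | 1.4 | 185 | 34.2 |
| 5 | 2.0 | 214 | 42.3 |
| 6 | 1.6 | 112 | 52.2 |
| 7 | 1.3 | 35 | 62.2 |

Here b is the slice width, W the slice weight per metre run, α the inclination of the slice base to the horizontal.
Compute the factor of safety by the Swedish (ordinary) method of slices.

FS = 1.49

Ordinary method of slices: FS = Σ[c'·Δl_i + (W_i cosα_i)·tanφ'] / Σ W_i sinα_i, with Δl_i = b_i / cosα_i.
Slice 1: Δl = 3.2/cos3.1° = 3.205 m; N'_1 = 119·cos3.1° = 118.8; c'Δl = 15.70; W sinα = 6.4
Slice 2: Δl = 2.7/cos14.3° = 2.786 m; N'_2 = 263·cos14.3° = 254.9; c'Δl = 13.65; W sinα = 65.0
Slice 3: Δl = 2.8/cos25.2° = 3.095 m; N'_3 = 399·cos25.2° = 361.0; c'Δl = 15.16; W sinα = 169.9
Slice 4: Δl = 1.4/cos34.2° = 1.693 m; N'_4 = 185·cos34.2° = 153.0; c'Δl = 8.29; W sinα = 104.0
Slice 5: Δl = 2.0/cos42.3° = 2.704 m; N'_5 = 214·cos42.3° = 158.3; c'Δl = 13.25; W sinα = 144.0
Slice 6: Δl = 1.6/cos52.2° = 2.611 m; N'_6 = 112·cos52.2° = 68.6; c'Δl = 12.79; W sinα = 88.5
Slice 7: Δl = 1.3/cos62.2° = 2.787 m; N'_7 = 35·cos62.2° = 16.3; c'Δl = 13.66; W sinα = 31.0
Σc'Δl = 92.5 kN/m; ΣN' = 1131.0 kN/m; ΣW sinα = 608.7 kN/m
Resisting = 92.5 + 1131.0·tan35.8° = 92.5 + 815.7 = 908.2 kN/m
FS = 908.2 / 608.7 = 1.492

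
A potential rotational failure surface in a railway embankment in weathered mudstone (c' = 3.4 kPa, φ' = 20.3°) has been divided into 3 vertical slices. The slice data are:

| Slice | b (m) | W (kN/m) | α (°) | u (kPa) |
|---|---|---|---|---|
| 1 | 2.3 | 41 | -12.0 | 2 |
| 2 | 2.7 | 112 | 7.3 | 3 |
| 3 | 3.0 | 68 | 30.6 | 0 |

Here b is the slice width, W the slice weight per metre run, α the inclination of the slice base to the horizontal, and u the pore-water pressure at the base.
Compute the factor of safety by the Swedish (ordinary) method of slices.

FS = 2.53

Ordinary method of slices: FS = Σ[c'·Δl_i + (W_i cosα_i − u_i·Δl_i)·tanφ'] / Σ W_i sinα_i, with Δl_i = b_i / cosα_i.
Slice 1: Δl = 2.3/cos(-12.0°) = 2.351 m; N'_1 = 41·cos(-12.0°) − 2·2.351 = 35.4; c'Δl = 7.99; W sinα = -8.5
Slice 2: Δl = 2.7/cos7.3° = 2.722 m; N'_2 = 112·cos7.3° − 3·2.722 = 102.9; c'Δl = 9.26; W sinα = 14.2
Slice 3: Δl = 3.0/cos30.6° = 3.485 m; N'_3 = 68·cos30.6° − 0·3.485 = 58.5; c'Δl = 11.85; W sinα = 34.6
Σc'Δl = 29.1 kN/m; ΣN' = 196.9 kN/m; ΣW sinα = 40.3 kN/m
Resisting = 29.1 + 196.9·tan20.3° = 29.1 + 72.8 = 101.9 kN/m
FS = 101.9 / 40.3 = 2.528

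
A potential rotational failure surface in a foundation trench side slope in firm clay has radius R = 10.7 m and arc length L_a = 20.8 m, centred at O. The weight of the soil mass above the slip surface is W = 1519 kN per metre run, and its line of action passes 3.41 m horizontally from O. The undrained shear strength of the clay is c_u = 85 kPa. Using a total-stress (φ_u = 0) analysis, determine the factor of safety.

FS = 3.65

Taking moments about the centre O, the resisting moment is provided by the undrained shear strength acting along the arc:
M_R = c_u·L_a·R = 85·20.80·10.7 = 18917.6 kN·m/m
M_D = W·d = 1519·3.41 = 5179.8 kN·m/m
FS = M_R / M_D = 18917.6 / 5179.8 = 3.652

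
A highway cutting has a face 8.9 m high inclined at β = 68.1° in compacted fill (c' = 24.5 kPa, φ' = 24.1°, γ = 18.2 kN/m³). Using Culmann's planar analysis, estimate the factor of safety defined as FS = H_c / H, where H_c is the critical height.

FS = 1.83

H_c = (4c'/γ) · sinβ cosφ' / [1 − cos(β − φ')]
    = (4·24.5/18.2) · sin68.1°·cos24.1° / [1 − cos44.0°]
    = 5.385 · 0.8470 / 0.2807 = 16.25 m
FS = H_c / H = 16.25 / 8.9 = 1.826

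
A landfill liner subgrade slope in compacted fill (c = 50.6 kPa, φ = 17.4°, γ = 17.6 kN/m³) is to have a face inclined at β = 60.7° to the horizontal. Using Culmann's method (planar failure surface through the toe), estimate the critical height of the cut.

Culmann's analysis gives the critical failure plane at α_cr = (β + φ)/2 = (60.7 + 17.4)/2 = 39.0°, and the critical height
H_c = (4c/γ) · sinβ cosφ / [1 − cos(β − φ)]
    = (4·50.6/17.6) · sin60.7°·cos17.4° / [1 − cos(43.3°)]
    = 11.500 · 0.8721·0.9542 / [1 − 0.7278]
    = 11.500 · 0.8322 / 0.2722
    = 35.15 m

H_c = 35.15 m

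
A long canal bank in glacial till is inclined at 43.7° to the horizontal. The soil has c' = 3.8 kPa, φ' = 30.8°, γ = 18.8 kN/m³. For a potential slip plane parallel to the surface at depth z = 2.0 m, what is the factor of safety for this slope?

FS = 0.83

For an infinite slope with a slip plane parallel to the surface (no pore pressure): FS = [c' + γz cos²β tanφ'] / [γz sinβ cosβ].
γz = 18.8·2.0 = 37.60 kN/m²
Numerator = 3.8 + 37.60·cos²43.7°·tan30.8° = 3.8 + 37.60·0.5227·0.5961 = 15.515 kPa
Denominator = 37.60·sin43.7°·cos43.7° = 37.60·0.6909·0.7230 = 18.781 kPa
FS = 15.515 / 18.781 = 0.826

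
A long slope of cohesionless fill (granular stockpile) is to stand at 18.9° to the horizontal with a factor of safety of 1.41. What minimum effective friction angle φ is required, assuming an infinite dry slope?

FS = tanφ/tanβ ⇒ tanφ = FS · tanβ = 1.41 · tan18.9° = 0.4828
φ = arctan(0.4828) = 25.77°

φ = 25.8°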